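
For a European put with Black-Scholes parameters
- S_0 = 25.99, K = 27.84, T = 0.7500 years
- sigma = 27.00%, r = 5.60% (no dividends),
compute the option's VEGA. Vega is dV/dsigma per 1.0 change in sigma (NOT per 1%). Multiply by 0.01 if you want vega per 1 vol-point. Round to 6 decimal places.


Answer: Vega = 8.979366

Derivation:
d1 = 0.0024612792; d2 = -0.2313655798
phi(d1) = 0.3989410720; exp(-qT) = 1.0000000000; exp(-rT) = 0.9588697806
Vega = S * exp(-qT) * phi(d1) * sqrt(T) = 25.9900 * 1.0000000000 * 0.3989410720 * 0.8660254038 = 8.979366


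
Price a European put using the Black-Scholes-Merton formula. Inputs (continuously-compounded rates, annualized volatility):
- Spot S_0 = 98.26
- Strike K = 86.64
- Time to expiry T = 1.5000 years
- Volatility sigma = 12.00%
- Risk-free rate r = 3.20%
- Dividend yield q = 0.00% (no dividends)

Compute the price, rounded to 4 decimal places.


d1 = (ln(S/K) + (r - q + 0.5*sigma^2) * T) / (sigma * sqrt(T)) = 1.25642102
d2 = d1 - sigma * sqrt(T) = 1.10945164
exp(-rT) = 0.95313379; exp(-qT) = 1.00000000
P = K * exp(-rT) * N(-d2) - S_0 * exp(-qT) * N(-d1)
N(-d1) = 0.10448168; N(-d2) = 0.13361770
P = 86.6400 * 0.95313379 * 0.13361770 - 98.2600 * 1.00000000 * 0.10448168 = 0.7677

Answer: Price = 0.7677


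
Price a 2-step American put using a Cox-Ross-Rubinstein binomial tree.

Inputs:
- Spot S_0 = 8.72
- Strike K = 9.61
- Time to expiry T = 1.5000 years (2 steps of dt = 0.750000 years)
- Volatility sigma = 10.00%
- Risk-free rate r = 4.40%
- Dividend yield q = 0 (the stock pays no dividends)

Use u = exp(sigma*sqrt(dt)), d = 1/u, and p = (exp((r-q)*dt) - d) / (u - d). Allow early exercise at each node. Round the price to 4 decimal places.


Answer: Price = V(0,0) = 0.8900

Derivation:
dt = T/N = 0.750000
u = exp(sigma*sqrt(dt)) = 1.090463; d = 1/u = 0.917042
p = (exp((r-q)*dt) - d) / (u - d) = 0.671825
Discount per step: exp(-r*dt) = 0.967539
Stock lattice S(k, i) with i counting down-moves:
  k=0: S(0,0) = 8.7200
  k=1: S(1,0) = 9.5088; S(1,1) = 7.9966
  k=2: S(2,0) = 10.3690; S(2,1) = 8.7200; S(2,2) = 7.3332
Terminal payoffs V(N, i) = max(K - S_T, 0):
  V(2,0) = 0.000000; V(2,1) = 0.890000; V(2,2) = 2.276784
Backward induction: V(k, i) = exp(-r*dt) * [p * V(k+1, i) + (1-p) * V(k+1, i+1)]; then take max(V_cont, immediate exercise) for American.
  V(1,0) = exp(-r*dt) * [p*0.000000 + (1-p)*0.890000] = 0.282594; exercise = 0.101161; V(1,0) = max -> 0.282594
  V(1,1) = exp(-r*dt) * [p*0.890000 + (1-p)*2.276784] = 1.301444; exercise = 1.613398; V(1,1) = max -> 1.613398
  V(0,0) = exp(-r*dt) * [p*0.282594 + (1-p)*1.613398] = 0.695980; exercise = 0.890000; V(0,0) = max -> 0.890000


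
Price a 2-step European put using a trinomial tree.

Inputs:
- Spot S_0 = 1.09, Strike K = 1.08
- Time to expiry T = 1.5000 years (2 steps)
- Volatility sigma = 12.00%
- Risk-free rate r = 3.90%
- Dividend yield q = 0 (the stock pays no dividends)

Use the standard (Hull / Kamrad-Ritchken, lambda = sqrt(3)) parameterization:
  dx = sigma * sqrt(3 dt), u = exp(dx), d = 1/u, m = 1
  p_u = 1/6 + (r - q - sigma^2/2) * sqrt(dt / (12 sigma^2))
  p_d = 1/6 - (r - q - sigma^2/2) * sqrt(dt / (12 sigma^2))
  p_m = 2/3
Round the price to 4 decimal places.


Answer: Price = V(0,0) = 0.0245

Derivation:
dt = T/N = 0.750000; dx = sigma*sqrt(3*dt) = 0.180000
u = exp(dx) = 1.197217; d = 1/u = 0.835270
p_u = 0.232917, p_m = 0.666667, p_d = 0.100417
Discount per step: exp(-r*dt) = 0.971174
Stock lattice S(k, j) with j the centered position index:
  k=0: S(0,+0) = 1.0900
  k=1: S(1,-1) = 0.9104; S(1,+0) = 1.0900; S(1,+1) = 1.3050
  k=2: S(2,-2) = 0.7605; S(2,-1) = 0.9104; S(2,+0) = 1.0900; S(2,+1) = 1.3050; S(2,+2) = 1.5623
Terminal payoffs V(N, j) = max(K - S_T, 0):
  V(2,-2) = 0.319533; V(2,-1) = 0.169555; V(2,+0) = 0.000000; V(2,+1) = 0.000000; V(2,+2) = 0.000000
Backward induction: V(k, j) = exp(-r*dt) * [p_u * V(k+1, j+1) + p_m * V(k+1, j) + p_d * V(k+1, j-1)]
  V(1,-1) = exp(-r*dt) * [p_u*0.000000 + p_m*0.169555 + p_d*0.319533] = 0.140940
  V(1,+0) = exp(-r*dt) * [p_u*0.000000 + p_m*0.000000 + p_d*0.169555] = 0.016535
  V(1,+1) = exp(-r*dt) * [p_u*0.000000 + p_m*0.000000 + p_d*0.000000] = 0.000000
  V(0,+0) = exp(-r*dt) * [p_u*0.000000 + p_m*0.016535 + p_d*0.140940] = 0.024451


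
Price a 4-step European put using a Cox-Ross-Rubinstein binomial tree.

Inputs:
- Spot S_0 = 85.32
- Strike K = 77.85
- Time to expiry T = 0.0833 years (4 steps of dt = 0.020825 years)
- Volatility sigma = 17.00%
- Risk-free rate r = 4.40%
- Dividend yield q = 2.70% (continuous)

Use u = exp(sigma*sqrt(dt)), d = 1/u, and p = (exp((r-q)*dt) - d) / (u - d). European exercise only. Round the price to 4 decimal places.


dt = T/N = 0.020825
u = exp(sigma*sqrt(dt)) = 1.024836; d = 1/u = 0.975766
p = (exp((r-q)*dt) - d) / (u - d) = 0.501083
Discount per step: exp(-r*dt) = 0.999084
Stock lattice S(k, i) with i counting down-moves:
  k=0: S(0,0) = 85.3200
  k=1: S(1,0) = 87.4390; S(1,1) = 83.2524
  k=2: S(2,0) = 89.6106; S(2,1) = 85.3200; S(2,2) = 81.2348
  k=3: S(3,0) = 91.8362; S(3,1) = 87.4390; S(3,2) = 83.2524; S(3,3) = 79.2662
  k=4: S(4,0) = 94.1170; S(4,1) = 89.6106; S(4,2) = 85.3200; S(4,3) = 81.2348; S(4,4) = 77.3452
Terminal payoffs V(N, i) = max(K - S_T, 0):
  V(4,0) = 0.000000; V(4,1) = 0.000000; V(4,2) = 0.000000; V(4,3) = 0.000000; V(4,4) = 0.504764
Backward induction: V(k, i) = exp(-r*dt) * [p * V(k+1, i) + (1-p) * V(k+1, i+1)].
  V(3,0) = exp(-r*dt) * [p*0.000000 + (1-p)*0.000000] = 0.000000
  V(3,1) = exp(-r*dt) * [p*0.000000 + (1-p)*0.000000] = 0.000000
  V(3,2) = exp(-r*dt) * [p*0.000000 + (1-p)*0.000000] = 0.000000
  V(3,3) = exp(-r*dt) * [p*0.000000 + (1-p)*0.504764] = 0.251605
  V(2,0) = exp(-r*dt) * [p*0.000000 + (1-p)*0.000000] = 0.000000
  V(2,1) = exp(-r*dt) * [p*0.000000 + (1-p)*0.000000] = 0.000000
  V(2,2) = exp(-r*dt) * [p*0.000000 + (1-p)*0.251605] = 0.125415
  V(1,0) = exp(-r*dt) * [p*0.000000 + (1-p)*0.000000] = 0.000000
  V(1,1) = exp(-r*dt) * [p*0.000000 + (1-p)*0.125415] = 0.062514
  V(0,0) = exp(-r*dt) * [p*0.000000 + (1-p)*0.062514] = 0.031161

Answer: Price = V(0,0) = 0.0312


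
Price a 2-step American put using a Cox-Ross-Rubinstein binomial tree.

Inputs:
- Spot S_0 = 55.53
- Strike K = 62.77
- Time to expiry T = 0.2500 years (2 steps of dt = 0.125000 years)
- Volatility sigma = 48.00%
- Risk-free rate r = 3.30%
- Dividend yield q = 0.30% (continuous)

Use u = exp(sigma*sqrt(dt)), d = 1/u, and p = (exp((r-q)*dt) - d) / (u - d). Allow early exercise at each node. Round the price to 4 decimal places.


Answer: Price = V(0,0) = 10.2051

Derivation:
dt = T/N = 0.125000
u = exp(sigma*sqrt(dt)) = 1.184956; d = 1/u = 0.843913
p = (exp((r-q)*dt) - d) / (u - d) = 0.468691
Discount per step: exp(-r*dt) = 0.995883
Stock lattice S(k, i) with i counting down-moves:
  k=0: S(0,0) = 55.5300
  k=1: S(1,0) = 65.8006; S(1,1) = 46.8625
  k=2: S(2,0) = 77.9708; S(2,1) = 55.5300; S(2,2) = 39.5479
Terminal payoffs V(N, i) = max(K - S_T, 0):
  V(2,0) = 0.000000; V(2,1) = 7.240000; V(2,2) = 23.222117
Backward induction: V(k, i) = exp(-r*dt) * [p * V(k+1, i) + (1-p) * V(k+1, i+1)]; then take max(V_cont, immediate exercise) for American.
  V(1,0) = exp(-r*dt) * [p*0.000000 + (1-p)*7.240000] = 3.830839; exercise = 0.000000; V(1,0) = max -> 3.830839
  V(1,1) = exp(-r*dt) * [p*7.240000 + (1-p)*23.222117] = 15.666677; exercise = 15.907500; V(1,1) = max -> 15.907500
  V(0,0) = exp(-r*dt) * [p*3.830839 + (1-p)*15.907500] = 10.205089; exercise = 7.240000; V(0,0) = max -> 10.205089


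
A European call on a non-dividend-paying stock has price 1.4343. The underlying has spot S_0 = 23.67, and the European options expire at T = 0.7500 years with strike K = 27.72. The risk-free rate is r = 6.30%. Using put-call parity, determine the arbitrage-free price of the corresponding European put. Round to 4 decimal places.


Answer: Put price = 4.2050

Derivation:
Put-call parity: C - P = S_0 * exp(-qT) - K * exp(-rT).
S_0 * exp(-qT) = 23.6700 * 1.00000000 = 23.67000000
K * exp(-rT) = 27.7200 * 0.95384891 = 26.44069166
P = C - S*exp(-qT) + K*exp(-rT)
P = 1.4343 - 23.67000000 + 26.44069166 = 4.2050


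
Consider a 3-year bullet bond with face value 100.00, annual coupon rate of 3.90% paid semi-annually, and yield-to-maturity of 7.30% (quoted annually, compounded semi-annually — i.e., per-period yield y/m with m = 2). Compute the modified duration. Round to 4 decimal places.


Coupon per period c = face * coupon_rate / m = 1.950000
Periods per year m = 2; per-period yield y/m = 0.036500
Number of cashflows N = 6
Cashflows (t years, CF_t, discount factor 1/(1+y/m)^(m*t), PV):
  t = 0.5000: CF_t = 1.950000, DF = 0.964785, PV = 1.881331
  t = 1.0000: CF_t = 1.950000, DF = 0.930811, PV = 1.815081
  t = 1.5000: CF_t = 1.950000, DF = 0.898033, PV = 1.751163
  t = 2.0000: CF_t = 1.950000, DF = 0.866409, PV = 1.689497
  t = 2.5000: CF_t = 1.950000, DF = 0.835898, PV = 1.630002
  t = 3.0000: CF_t = 101.950000, DF = 0.806462, PV = 82.218849
Price P = sum_t PV_t = 90.985923
First compute Macaulay numerator sum_t t * PV_t:
  t * PV_t at t = 0.5000: 0.940666
  t * PV_t at t = 1.0000: 1.815081
  t * PV_t at t = 1.5000: 2.626745
  t * PV_t at t = 2.0000: 3.378994
  t * PV_t at t = 2.5000: 4.075004
  t * PV_t at t = 3.0000: 246.656546
Macaulay duration D = 259.493036 / 90.985923 = 2.852013
Modified duration = D / (1 + y/m) = 2.852013 / (1 + 0.036500) = 2.751580

Answer: Modified duration = 2.7516


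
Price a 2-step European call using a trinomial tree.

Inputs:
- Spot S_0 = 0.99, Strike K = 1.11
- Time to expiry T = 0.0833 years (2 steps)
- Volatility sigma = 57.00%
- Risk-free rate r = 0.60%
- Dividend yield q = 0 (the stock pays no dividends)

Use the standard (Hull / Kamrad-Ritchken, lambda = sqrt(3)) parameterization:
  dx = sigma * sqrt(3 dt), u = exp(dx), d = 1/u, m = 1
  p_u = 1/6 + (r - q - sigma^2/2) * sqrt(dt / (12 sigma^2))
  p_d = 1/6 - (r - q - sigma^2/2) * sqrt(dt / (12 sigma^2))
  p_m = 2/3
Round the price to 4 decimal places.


dt = T/N = 0.041650; dx = sigma*sqrt(3*dt) = 0.201485
u = exp(dx) = 1.223218; d = 1/u = 0.817516
p_u = 0.150496, p_m = 0.666667, p_d = 0.182837
Discount per step: exp(-r*dt) = 0.999750
Stock lattice S(k, j) with j the centered position index:
  k=0: S(0,+0) = 0.9900
  k=1: S(1,-1) = 0.8093; S(1,+0) = 0.9900; S(1,+1) = 1.2110
  k=2: S(2,-2) = 0.6616; S(2,-1) = 0.8093; S(2,+0) = 0.9900; S(2,+1) = 1.2110; S(2,+2) = 1.4813
Terminal payoffs V(N, j) = max(S_T - K, 0):
  V(2,-2) = 0.000000; V(2,-1) = 0.000000; V(2,+0) = 0.000000; V(2,+1) = 0.100986; V(2,+2) = 0.371300
Backward induction: V(k, j) = exp(-r*dt) * [p_u * V(k+1, j+1) + p_m * V(k+1, j) + p_d * V(k+1, j-1)]
  V(1,-1) = exp(-r*dt) * [p_u*0.000000 + p_m*0.000000 + p_d*0.000000] = 0.000000
  V(1,+0) = exp(-r*dt) * [p_u*0.100986 + p_m*0.000000 + p_d*0.000000] = 0.015194
  V(1,+1) = exp(-r*dt) * [p_u*0.371300 + p_m*0.100986 + p_d*0.000000] = 0.123172
  V(0,+0) = exp(-r*dt) * [p_u*0.123172 + p_m*0.015194 + p_d*0.000000] = 0.028659

Answer: Price = V(0,0) = 0.0287


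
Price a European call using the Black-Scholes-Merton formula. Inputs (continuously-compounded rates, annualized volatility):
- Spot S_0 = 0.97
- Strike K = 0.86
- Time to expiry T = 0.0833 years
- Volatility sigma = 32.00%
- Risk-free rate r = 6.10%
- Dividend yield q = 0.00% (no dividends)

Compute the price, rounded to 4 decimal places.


Answer: Price = 0.1177

Derivation:
d1 = (ln(S/K) + (r - q + 0.5*sigma^2) * T) / (sigma * sqrt(T)) = 1.40443223
d2 = d1 - sigma * sqrt(T) = 1.31207466
exp(-rT) = 0.99493159; exp(-qT) = 1.00000000
C = S_0 * exp(-qT) * N(d1) - K * exp(-rT) * N(d2)
N(d1) = 0.91990491; N(d2) = 0.90525253
C = 0.9700 * 1.00000000 * 0.91990491 - 0.8600 * 0.99493159 * 0.90525253 = 0.1177


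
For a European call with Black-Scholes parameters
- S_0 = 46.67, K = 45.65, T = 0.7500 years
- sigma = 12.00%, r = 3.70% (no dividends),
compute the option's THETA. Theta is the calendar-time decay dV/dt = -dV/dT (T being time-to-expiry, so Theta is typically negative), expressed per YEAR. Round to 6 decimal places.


d1 = 0.5316236748; d2 = 0.4277006264
phi(d1) = 0.3463690690; exp(-qT) = 1.0000000000; exp(-rT) = 0.9726314943
Theta = -S*exp(-qT)*phi(d1)*sigma/(2*sqrt(T)) - r*K*exp(-rT)*N(d2) + q*S*exp(-qT)*N(d1)
N(d1) = 0.7025066679; N(d2) = 0.6655654531; sqrt(T) = 0.8660254038
Term 1 = -46.6700 * 1.0000000000 * 0.3463690690 * 0.1200 / (2 * 0.8660254038) = -1.1199471318
Term 2 = -0.0370 * 45.6500 * 0.9726314943 * 0.6655654531 = -1.0934063844
Term 3 = 0 (no dividend yield, q = 0)
Theta = -1.1199471318 + (-1.0934063844) + (0.0000000000) = -2.213354

Answer: Theta = -2.213354


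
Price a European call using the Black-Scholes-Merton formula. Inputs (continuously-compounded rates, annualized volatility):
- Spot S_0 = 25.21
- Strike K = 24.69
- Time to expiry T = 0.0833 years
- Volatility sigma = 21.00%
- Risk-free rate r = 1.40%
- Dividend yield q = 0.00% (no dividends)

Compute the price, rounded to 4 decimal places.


Answer: Price = 0.9165

Derivation:
d1 = (ln(S/K) + (r - q + 0.5*sigma^2) * T) / (sigma * sqrt(T)) = 0.39342583
d2 = d1 - sigma * sqrt(T) = 0.33281618
exp(-rT) = 0.99883448; exp(-qT) = 1.00000000
C = S_0 * exp(-qT) * N(d1) - K * exp(-rT) * N(d2)
N(d1) = 0.65299750; N(d2) = 0.63036348
C = 25.2100 * 1.00000000 * 0.65299750 - 24.6900 * 0.99883448 * 0.63036348 = 0.9165


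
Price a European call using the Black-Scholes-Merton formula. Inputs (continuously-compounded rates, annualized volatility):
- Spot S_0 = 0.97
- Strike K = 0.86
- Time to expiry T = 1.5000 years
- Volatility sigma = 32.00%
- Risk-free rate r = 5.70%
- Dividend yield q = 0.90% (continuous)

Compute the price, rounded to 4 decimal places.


Answer: Price = 0.2352

Derivation:
d1 = (ln(S/K) + (r - q + 0.5*sigma^2) * T) / (sigma * sqrt(T)) = 0.68678508
d2 = d1 - sigma * sqrt(T) = 0.29486672
exp(-rT) = 0.91805314; exp(-qT) = 0.98659072
C = S_0 * exp(-qT) * N(d1) - K * exp(-rT) * N(d2)
N(d1) = 0.75389091; N(d2) = 0.61595215
C = 0.9700 * 0.98659072 * 0.75389091 - 0.8600 * 0.91805314 * 0.61595215 = 0.2352


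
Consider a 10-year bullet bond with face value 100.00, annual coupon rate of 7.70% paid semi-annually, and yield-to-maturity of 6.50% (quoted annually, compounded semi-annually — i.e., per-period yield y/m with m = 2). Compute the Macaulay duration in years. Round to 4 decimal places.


Answer: Macaulay duration = 7.2826 years

Derivation:
Coupon per period c = face * coupon_rate / m = 3.850000
Periods per year m = 2; per-period yield y/m = 0.032500
Number of cashflows N = 20
Cashflows (t years, CF_t, discount factor 1/(1+y/m)^(m*t), PV):
  t = 0.5000: CF_t = 3.850000, DF = 0.968523, PV = 3.728814
  t = 1.0000: CF_t = 3.850000, DF = 0.938037, PV = 3.611442
  t = 1.5000: CF_t = 3.850000, DF = 0.908510, PV = 3.497764
  t = 2.0000: CF_t = 3.850000, DF = 0.879913, PV = 3.387665
  t = 2.5000: CF_t = 3.850000, DF = 0.852216, PV = 3.281032
  t = 3.0000: CF_t = 3.850000, DF = 0.825391, PV = 3.177755
  t = 3.5000: CF_t = 3.850000, DF = 0.799410, PV = 3.077729
  t = 4.0000: CF_t = 3.850000, DF = 0.774247, PV = 2.980851
  t = 4.5000: CF_t = 3.850000, DF = 0.749876, PV = 2.887023
  t = 5.0000: CF_t = 3.850000, DF = 0.726272, PV = 2.796148
  t = 5.5000: CF_t = 3.850000, DF = 0.703411, PV = 2.708133
  t = 6.0000: CF_t = 3.850000, DF = 0.681270, PV = 2.622890
  t = 6.5000: CF_t = 3.850000, DF = 0.659826, PV = 2.540329
  t = 7.0000: CF_t = 3.850000, DF = 0.639056, PV = 2.460367
  t = 7.5000: CF_t = 3.850000, DF = 0.618941, PV = 2.382922
  t = 8.0000: CF_t = 3.850000, DF = 0.599458, PV = 2.307915
  t = 8.5000: CF_t = 3.850000, DF = 0.580589, PV = 2.235269
  t = 9.0000: CF_t = 3.850000, DF = 0.562314, PV = 2.164909
  t = 9.5000: CF_t = 3.850000, DF = 0.544614, PV = 2.096764
  t = 10.0000: CF_t = 103.850000, DF = 0.527471, PV = 54.777889
Price P = sum_t PV_t = 108.723608
Macaulay numerator sum_t t * PV_t:
  t * PV_t at t = 0.5000: 1.864407
  t * PV_t at t = 1.0000: 3.611442
  t * PV_t at t = 1.5000: 5.246647
  t * PV_t at t = 2.0000: 6.775330
  t * PV_t at t = 2.5000: 8.202579
  t * PV_t at t = 3.0000: 9.533264
  t * PV_t at t = 3.5000: 10.772050
  t * PV_t at t = 4.0000: 11.923403
  t * PV_t at t = 4.5000: 12.991602
  t * PV_t at t = 5.0000: 13.980739
  t * PV_t at t = 5.5000: 14.894734
  t * PV_t at t = 6.0000: 15.737337
  t * PV_t at t = 6.5000: 16.512138
  t * PV_t at t = 7.0000: 17.222569
  t * PV_t at t = 7.5000: 17.871915
  t * PV_t at t = 8.0000: 18.463318
  t * PV_t at t = 8.5000: 18.999783
  t * PV_t at t = 9.0000: 19.484181
  t * PV_t at t = 9.5000: 19.919259
  t * PV_t at t = 10.0000: 547.778893
Macaulay duration D = (sum_t t * PV_t) / P = 791.785590 / 108.723608 = 7.282554


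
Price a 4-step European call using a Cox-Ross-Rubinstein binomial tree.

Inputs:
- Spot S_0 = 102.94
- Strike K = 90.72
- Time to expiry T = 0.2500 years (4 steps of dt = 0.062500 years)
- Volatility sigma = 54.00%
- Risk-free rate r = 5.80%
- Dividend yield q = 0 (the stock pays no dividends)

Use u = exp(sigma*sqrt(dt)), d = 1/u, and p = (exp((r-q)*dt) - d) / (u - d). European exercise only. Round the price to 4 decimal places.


dt = T/N = 0.062500
u = exp(sigma*sqrt(dt)) = 1.144537; d = 1/u = 0.873716
p = (exp((r-q)*dt) - d) / (u - d) = 0.479711
Discount per step: exp(-r*dt) = 0.996382
Stock lattice S(k, i) with i counting down-moves:
  k=0: S(0,0) = 102.9400
  k=1: S(1,0) = 117.8186; S(1,1) = 89.9403
  k=2: S(2,0) = 134.8477; S(2,1) = 102.9400; S(2,2) = 78.5823
  k=3: S(3,0) = 154.3382; S(3,1) = 117.8186; S(3,2) = 89.9403; S(3,3) = 68.6586
  k=4: S(4,0) = 176.6457; S(4,1) = 134.8477; S(4,2) = 102.9400; S(4,3) = 78.5823; S(4,4) = 59.9881
Terminal payoffs V(N, i) = max(S_T - K, 0):
  V(4,0) = 85.925746; V(4,1) = 44.127741; V(4,2) = 12.220000; V(4,3) = 0.000000; V(4,4) = 0.000000
Backward induction: V(k, i) = exp(-r*dt) * [p * V(k+1, i) + (1-p) * V(k+1, i+1)].
  V(3,0) = exp(-r*dt) * [p*85.925746 + (1-p)*44.127741] = 63.946464
  V(3,1) = exp(-r*dt) * [p*44.127741 + (1-p)*12.220000] = 27.426881
  V(3,2) = exp(-r*dt) * [p*12.220000 + (1-p)*0.000000] = 5.840853
  V(3,3) = exp(-r*dt) * [p*0.000000 + (1-p)*0.000000] = 0.000000
  V(2,0) = exp(-r*dt) * [p*63.946464 + (1-p)*27.426881] = 44.783082
  V(2,1) = exp(-r*dt) * [p*27.426881 + (1-p)*5.840853] = 16.137298
  V(2,2) = exp(-r*dt) * [p*5.840853 + (1-p)*0.000000] = 2.791781
  V(1,0) = exp(-r*dt) * [p*44.783082 + (1-p)*16.137298] = 29.770871
  V(1,1) = exp(-r*dt) * [p*16.137298 + (1-p)*2.791781] = 9.160501
  V(0,0) = exp(-r*dt) * [p*29.770871 + (1-p)*9.160501] = 18.978594

Answer: Price = V(0,0) = 18.9786


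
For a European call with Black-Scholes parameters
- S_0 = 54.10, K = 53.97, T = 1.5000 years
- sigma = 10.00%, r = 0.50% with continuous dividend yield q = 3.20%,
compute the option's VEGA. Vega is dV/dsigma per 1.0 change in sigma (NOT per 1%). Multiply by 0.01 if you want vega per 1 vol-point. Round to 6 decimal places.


d1 = -0.2498001951; d2 = -0.3722746822
phi(d1) = 0.3866874241; exp(-qT) = 0.9531337871; exp(-rT) = 0.9925280548
Vega = S * exp(-qT) * phi(d1) * sqrt(T) = 54.1000 * 0.9531337871 * 0.3866874241 * 1.2247448714 = 24.420627

Answer: Vega = 24.420627


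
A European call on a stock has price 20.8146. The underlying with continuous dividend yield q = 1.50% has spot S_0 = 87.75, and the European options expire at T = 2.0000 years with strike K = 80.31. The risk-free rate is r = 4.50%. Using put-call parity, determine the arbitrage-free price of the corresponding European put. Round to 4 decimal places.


Put-call parity: C - P = S_0 * exp(-qT) - K * exp(-rT).
S_0 * exp(-qT) = 87.7500 * 0.97044553 = 85.15659557
K * exp(-rT) = 80.3100 * 0.91393119 = 73.39781349
P = C - S*exp(-qT) + K*exp(-rT)
P = 20.8146 - 85.15659557 + 73.39781349 = 9.0558

Answer: Put price = 9.0558


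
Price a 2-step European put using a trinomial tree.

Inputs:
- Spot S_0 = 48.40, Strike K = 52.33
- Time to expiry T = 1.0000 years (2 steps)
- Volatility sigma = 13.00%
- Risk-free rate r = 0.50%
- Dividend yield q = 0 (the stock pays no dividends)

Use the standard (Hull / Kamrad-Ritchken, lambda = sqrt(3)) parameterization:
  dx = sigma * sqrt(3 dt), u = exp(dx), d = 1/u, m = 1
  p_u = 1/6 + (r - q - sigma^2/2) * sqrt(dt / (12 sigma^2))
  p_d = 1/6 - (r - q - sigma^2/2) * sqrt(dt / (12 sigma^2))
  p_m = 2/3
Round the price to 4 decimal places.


dt = T/N = 0.500000; dx = sigma*sqrt(3*dt) = 0.159217
u = exp(dx) = 1.172592; d = 1/u = 0.852811
p_u = 0.161250, p_m = 0.666667, p_d = 0.172084
Discount per step: exp(-r*dt) = 0.997503
Stock lattice S(k, j) with j the centered position index:
  k=0: S(0,+0) = 48.4000
  k=1: S(1,-1) = 41.2761; S(1,+0) = 48.4000; S(1,+1) = 56.7535
  k=2: S(2,-2) = 35.2007; S(2,-1) = 41.2761; S(2,+0) = 48.4000; S(2,+1) = 56.7535; S(2,+2) = 66.5487
Terminal payoffs V(N, j) = max(K - S_T, 0):
  V(2,-2) = 17.129294; V(2,-1) = 11.053927; V(2,+0) = 3.930000; V(2,+1) = 0.000000; V(2,+2) = 0.000000
Backward induction: V(k, j) = exp(-r*dt) * [p_u * V(k+1, j+1) + p_m * V(k+1, j) + p_d * V(k+1, j-1)]
  V(1,-1) = exp(-r*dt) * [p_u*3.930000 + p_m*11.053927 + p_d*17.129294] = 10.923327
  V(1,+0) = exp(-r*dt) * [p_u*0.000000 + p_m*3.930000 + p_d*11.053927] = 4.510910
  V(1,+1) = exp(-r*dt) * [p_u*0.000000 + p_m*0.000000 + p_d*3.930000] = 0.674601
  V(0,+0) = exp(-r*dt) * [p_u*0.674601 + p_m*4.510910 + p_d*10.923327] = 4.983307

Answer: Price = V(0,0) = 4.9833


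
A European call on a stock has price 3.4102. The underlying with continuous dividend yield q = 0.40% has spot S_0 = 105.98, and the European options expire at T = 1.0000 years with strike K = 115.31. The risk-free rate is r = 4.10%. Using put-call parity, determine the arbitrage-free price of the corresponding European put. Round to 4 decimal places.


Answer: Put price = 8.5312

Derivation:
Put-call parity: C - P = S_0 * exp(-qT) - K * exp(-rT).
S_0 * exp(-qT) = 105.9800 * 0.99600799 = 105.55692671
K * exp(-rT) = 115.3100 * 0.95982913 = 110.67789697
P = C - S*exp(-qT) + K*exp(-rT)
P = 3.4102 - 105.55692671 + 110.67789697 = 8.5312


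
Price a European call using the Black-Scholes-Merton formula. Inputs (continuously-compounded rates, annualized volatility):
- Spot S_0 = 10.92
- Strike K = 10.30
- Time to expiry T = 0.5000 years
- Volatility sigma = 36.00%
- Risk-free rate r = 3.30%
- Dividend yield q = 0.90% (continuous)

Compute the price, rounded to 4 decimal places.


d1 = (ln(S/K) + (r - q + 0.5*sigma^2) * T) / (sigma * sqrt(T)) = 0.40404111
d2 = d1 - sigma * sqrt(T) = 0.14948267
exp(-rT) = 0.98363538; exp(-qT) = 0.99551011
C = S_0 * exp(-qT) * N(d1) - K * exp(-rT) * N(d2)
N(d1) = 0.65690876; N(d2) = 0.55941361
C = 10.9200 * 0.99551011 * 0.65690876 - 10.3000 * 0.98363538 * 0.55941361 = 1.4736

Answer: Price = 1.4736


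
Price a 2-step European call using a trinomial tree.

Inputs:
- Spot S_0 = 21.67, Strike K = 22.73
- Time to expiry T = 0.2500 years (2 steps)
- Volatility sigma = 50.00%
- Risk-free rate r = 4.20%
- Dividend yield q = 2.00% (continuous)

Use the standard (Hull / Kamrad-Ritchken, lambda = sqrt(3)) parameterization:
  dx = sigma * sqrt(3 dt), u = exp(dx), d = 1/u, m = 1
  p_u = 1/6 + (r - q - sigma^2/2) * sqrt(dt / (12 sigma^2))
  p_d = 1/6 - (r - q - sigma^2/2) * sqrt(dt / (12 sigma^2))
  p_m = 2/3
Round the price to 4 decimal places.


dt = T/N = 0.125000; dx = sigma*sqrt(3*dt) = 0.306186
u = exp(dx) = 1.358235; d = 1/u = 0.736250
p_u = 0.145642, p_m = 0.666667, p_d = 0.187691
Discount per step: exp(-r*dt) = 0.994764
Stock lattice S(k, j) with j the centered position index:
  k=0: S(0,+0) = 21.6700
  k=1: S(1,-1) = 15.9545; S(1,+0) = 21.6700; S(1,+1) = 29.4330
  k=2: S(2,-2) = 11.7465; S(2,-1) = 15.9545; S(2,+0) = 21.6700; S(2,+1) = 29.4330; S(2,+2) = 39.9769
Terminal payoffs V(N, j) = max(S_T - K, 0):
  V(2,-2) = 0.000000; V(2,-1) = 0.000000; V(2,+0) = 0.000000; V(2,+1) = 6.702957; V(2,+2) = 17.246879
Backward induction: V(k, j) = exp(-r*dt) * [p_u * V(k+1, j+1) + p_m * V(k+1, j) + p_d * V(k+1, j-1)]
  V(1,-1) = exp(-r*dt) * [p_u*0.000000 + p_m*0.000000 + p_d*0.000000] = 0.000000
  V(1,+0) = exp(-r*dt) * [p_u*6.702957 + p_m*0.000000 + p_d*0.000000] = 0.971119
  V(1,+1) = exp(-r*dt) * [p_u*17.246879 + p_m*6.702957 + p_d*0.000000] = 6.943954
  V(0,+0) = exp(-r*dt) * [p_u*6.943954 + p_m*0.971119 + p_d*0.000000] = 1.650058

Answer: Price = V(0,0) = 1.6501


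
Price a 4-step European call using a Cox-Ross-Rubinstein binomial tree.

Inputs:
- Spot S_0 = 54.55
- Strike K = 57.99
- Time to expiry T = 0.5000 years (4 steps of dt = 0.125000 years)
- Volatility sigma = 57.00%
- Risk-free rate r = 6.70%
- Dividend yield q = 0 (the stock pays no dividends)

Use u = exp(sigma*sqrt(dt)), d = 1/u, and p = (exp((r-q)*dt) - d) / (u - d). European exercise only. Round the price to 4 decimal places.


dt = T/N = 0.125000
u = exp(sigma*sqrt(dt)) = 1.223267; d = 1/u = 0.817483
p = (exp((r-q)*dt) - d) / (u - d) = 0.470514
Discount per step: exp(-r*dt) = 0.991660
Stock lattice S(k, i) with i counting down-moves:
  k=0: S(0,0) = 54.5500
  k=1: S(1,0) = 66.7292; S(1,1) = 44.5937
  k=2: S(2,0) = 81.6277; S(2,1) = 54.5500; S(2,2) = 36.4546
  k=3: S(3,0) = 99.8525; S(3,1) = 66.7292; S(3,2) = 44.5937; S(3,3) = 29.8010
  k=4: S(4,0) = 122.1463; S(4,1) = 81.6277; S(4,2) = 54.5500; S(4,3) = 36.4546; S(4,4) = 24.3618
Terminal payoffs V(N, i) = max(S_T - K, 0):
  V(4,0) = 64.156292; V(4,1) = 23.637693; V(4,2) = 0.000000; V(4,3) = 0.000000; V(4,4) = 0.000000
Backward induction: V(k, i) = exp(-r*dt) * [p * V(k+1, i) + (1-p) * V(k+1, i+1)].
  V(3,0) = exp(-r*dt) * [p*64.156292 + (1-p)*23.637693] = 42.346130
  V(3,1) = exp(-r*dt) * [p*23.637693 + (1-p)*0.000000] = 11.029113
  V(3,2) = exp(-r*dt) * [p*0.000000 + (1-p)*0.000000] = 0.000000
  V(3,3) = exp(-r*dt) * [p*0.000000 + (1-p)*0.000000] = 0.000000
  V(2,0) = exp(-r*dt) * [p*42.346130 + (1-p)*11.029113] = 25.549338
  V(2,1) = exp(-r*dt) * [p*11.029113 + (1-p)*0.000000] = 5.146074
  V(2,2) = exp(-r*dt) * [p*0.000000 + (1-p)*0.000000] = 0.000000
  V(1,0) = exp(-r*dt) * [p*25.549338 + (1-p)*5.146074] = 14.623116
  V(1,1) = exp(-r*dt) * [p*5.146074 + (1-p)*0.000000] = 2.401107
  V(0,0) = exp(-r*dt) * [p*14.623116 + (1-p)*2.401107] = 8.083750

Answer: Price = V(0,0) = 8.0837


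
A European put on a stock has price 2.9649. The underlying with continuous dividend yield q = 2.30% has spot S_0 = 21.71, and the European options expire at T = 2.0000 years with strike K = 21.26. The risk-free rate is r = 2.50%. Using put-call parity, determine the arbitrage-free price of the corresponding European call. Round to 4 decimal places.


Answer: Call price = 3.4757

Derivation:
Put-call parity: C - P = S_0 * exp(-qT) - K * exp(-rT).
S_0 * exp(-qT) = 21.7100 * 0.95504196 = 20.73396100
K * exp(-rT) = 21.2600 * 0.95122942 = 20.22313756
C = P + S*exp(-qT) - K*exp(-rT)
C = 2.9649 + 20.73396100 - 20.22313756 = 3.4757


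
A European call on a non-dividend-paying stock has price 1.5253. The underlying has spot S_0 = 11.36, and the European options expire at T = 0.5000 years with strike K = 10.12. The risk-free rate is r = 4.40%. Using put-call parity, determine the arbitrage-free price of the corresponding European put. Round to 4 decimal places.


Answer: Put price = 0.0651

Derivation:
Put-call parity: C - P = S_0 * exp(-qT) - K * exp(-rT).
S_0 * exp(-qT) = 11.3600 * 1.00000000 = 11.36000000
K * exp(-rT) = 10.1200 * 0.97824024 = 9.89979118
P = C - S*exp(-qT) + K*exp(-rT)
P = 1.5253 - 11.36000000 + 9.89979118 = 0.0651


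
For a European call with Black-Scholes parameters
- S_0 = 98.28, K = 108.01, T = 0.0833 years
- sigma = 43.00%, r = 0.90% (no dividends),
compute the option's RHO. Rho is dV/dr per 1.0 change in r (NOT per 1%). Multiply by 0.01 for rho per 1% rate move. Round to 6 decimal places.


d1 = -0.6925760510; d2 = -0.8166815303
phi(d1) = 0.3138722175; exp(-qT) = 1.0000000000; exp(-rT) = 0.9992505810
N(d2) = 0.2070552245
Rho = K*T*exp(-rT)*N(d2) = 108.0100 * 0.0833 * 0.9992505810 * 0.2070552245 = 1.861528

Answer: Rho = 1.861528


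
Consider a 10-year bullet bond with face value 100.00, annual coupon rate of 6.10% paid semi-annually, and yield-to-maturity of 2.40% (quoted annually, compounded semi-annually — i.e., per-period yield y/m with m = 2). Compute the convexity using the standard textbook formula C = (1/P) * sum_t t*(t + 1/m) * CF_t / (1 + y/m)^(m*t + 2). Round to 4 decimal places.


Coupon per period c = face * coupon_rate / m = 3.050000
Periods per year m = 2; per-period yield y/m = 0.012000
Number of cashflows N = 20
Cashflows (t years, CF_t, discount factor 1/(1+y/m)^(m*t), PV):
  t = 0.5000: CF_t = 3.050000, DF = 0.988142, PV = 3.013834
  t = 1.0000: CF_t = 3.050000, DF = 0.976425, PV = 2.978097
  t = 1.5000: CF_t = 3.050000, DF = 0.964847, PV = 2.942783
  t = 2.0000: CF_t = 3.050000, DF = 0.953406, PV = 2.907889
  t = 2.5000: CF_t = 3.050000, DF = 0.942101, PV = 2.873408
  t = 3.0000: CF_t = 3.050000, DF = 0.930930, PV = 2.839336
  t = 3.5000: CF_t = 3.050000, DF = 0.919891, PV = 2.805668
  t = 4.0000: CF_t = 3.050000, DF = 0.908983, PV = 2.772399
  t = 4.5000: CF_t = 3.050000, DF = 0.898205, PV = 2.739525
  t = 5.0000: CF_t = 3.050000, DF = 0.887554, PV = 2.707040
  t = 5.5000: CF_t = 3.050000, DF = 0.877030, PV = 2.674941
  t = 6.0000: CF_t = 3.050000, DF = 0.866630, PV = 2.643222
  t = 6.5000: CF_t = 3.050000, DF = 0.856354, PV = 2.611880
  t = 7.0000: CF_t = 3.050000, DF = 0.846200, PV = 2.580909
  t = 7.5000: CF_t = 3.050000, DF = 0.836166, PV = 2.550305
  t = 8.0000: CF_t = 3.050000, DF = 0.826251, PV = 2.520064
  t = 8.5000: CF_t = 3.050000, DF = 0.816453, PV = 2.490182
  t = 9.0000: CF_t = 3.050000, DF = 0.806772, PV = 2.460654
  t = 9.5000: CF_t = 3.050000, DF = 0.797205, PV = 2.431477
  t = 10.0000: CF_t = 103.050000, DF = 0.787752, PV = 81.177888
Price P = sum_t PV_t = 132.721501
Convexity numerator sum_t t*(t + 1/m) * CF_t / (1+y/m)^(m*t + 2):
  t = 0.5000: term = 1.471392
  t = 1.0000: term = 4.361833
  t = 1.5000: term = 8.620224
  t = 2.0000: term = 14.196679
  t = 2.5000: term = 21.042509
  t = 3.0000: term = 29.110190
  t = 3.5000: term = 38.353346
  t = 4.0000: term = 48.726725
  t = 4.5000: term = 60.186172
  t = 5.0000: term = 72.688613
  t = 5.5000: term = 86.192031
  t = 6.0000: term = 100.655445
  t = 6.5000: term = 116.038885
  t = 7.0000: term = 132.303381
  t = 7.5000: term = 149.410933
  t = 8.0000: term = 167.324497
  t = 8.5000: term = 186.007963
  t = 9.0000: term = 205.426139
  t = 9.5000: term = 225.544729
  t = 10.0000: term = 8322.734107
Convexity = (1/P) * sum = 9990.395792 / 132.721501 = 75.273379

Answer: Convexity = 75.2734


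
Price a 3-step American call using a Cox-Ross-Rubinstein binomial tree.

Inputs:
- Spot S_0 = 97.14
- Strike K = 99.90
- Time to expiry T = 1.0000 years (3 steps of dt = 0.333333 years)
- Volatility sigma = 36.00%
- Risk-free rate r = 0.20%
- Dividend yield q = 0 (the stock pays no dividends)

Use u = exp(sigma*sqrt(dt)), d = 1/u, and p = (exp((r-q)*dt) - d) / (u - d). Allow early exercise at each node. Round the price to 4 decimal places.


Answer: Price = V(0,0) = 13.9460

Derivation:
dt = T/N = 0.333333
u = exp(sigma*sqrt(dt)) = 1.231024; d = 1/u = 0.812332
p = (exp((r-q)*dt) - d) / (u - d) = 0.449818
Discount per step: exp(-r*dt) = 0.999334
Stock lattice S(k, i) with i counting down-moves:
  k=0: S(0,0) = 97.1400
  k=1: S(1,0) = 119.5816; S(1,1) = 78.9099
  k=2: S(2,0) = 147.2078; S(2,1) = 97.1400; S(2,2) = 64.1011
  k=3: S(3,0) = 181.2163; S(3,1) = 119.5816; S(3,2) = 78.9099; S(3,3) = 52.0714
Terminal payoffs V(N, i) = max(S_T - K, 0):
  V(3,0) = 81.316333; V(3,1) = 19.681642; V(3,2) = 0.000000; V(3,3) = 0.000000
Backward induction: V(k, i) = exp(-r*dt) * [p * V(k+1, i) + (1-p) * V(k+1, i+1)]; then take max(V_cont, immediate exercise) for American.
  V(2,0) = exp(-r*dt) * [p*81.316333 + (1-p)*19.681642] = 47.374413; exercise = 47.307835; V(2,0) = max -> 47.374413
  V(2,1) = exp(-r*dt) * [p*19.681642 + (1-p)*0.000000] = 8.847247; exercise = 0.000000; V(2,1) = max -> 8.847247
  V(2,2) = exp(-r*dt) * [p*0.000000 + (1-p)*0.000000] = 0.000000; exercise = 0.000000; V(2,2) = max -> 0.000000
  V(1,0) = exp(-r*dt) * [p*47.374413 + (1-p)*8.847247] = 26.159996; exercise = 19.681642; V(1,0) = max -> 26.159996
  V(1,1) = exp(-r*dt) * [p*8.847247 + (1-p)*0.000000] = 3.976995; exercise = 0.000000; V(1,1) = max -> 3.976995
  V(0,0) = exp(-r*dt) * [p*26.159996 + (1-p)*3.976995] = 13.945997; exercise = 0.000000; V(0,0) = max -> 13.945997


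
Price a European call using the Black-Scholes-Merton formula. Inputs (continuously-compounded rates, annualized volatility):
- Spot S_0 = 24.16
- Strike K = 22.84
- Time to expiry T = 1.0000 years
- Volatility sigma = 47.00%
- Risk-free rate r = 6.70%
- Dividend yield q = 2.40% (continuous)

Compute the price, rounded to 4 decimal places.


Answer: Price = 5.3798

Derivation:
d1 = (ln(S/K) + (r - q + 0.5*sigma^2) * T) / (sigma * sqrt(T)) = 0.44603189
d2 = d1 - sigma * sqrt(T) = -0.02396811
exp(-rT) = 0.93519520; exp(-qT) = 0.97628571
C = S_0 * exp(-qT) * N(d1) - K * exp(-rT) * N(d2)
N(d1) = 0.67221289; N(d2) = 0.49043902
C = 24.1600 * 0.97628571 * 0.67221289 - 22.8400 * 0.93519520 * 0.49043902 = 5.3798


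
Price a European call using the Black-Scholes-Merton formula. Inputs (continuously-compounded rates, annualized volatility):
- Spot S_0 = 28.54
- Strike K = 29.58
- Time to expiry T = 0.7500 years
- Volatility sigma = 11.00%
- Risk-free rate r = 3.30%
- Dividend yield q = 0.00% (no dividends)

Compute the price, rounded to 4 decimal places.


d1 = (ln(S/K) + (r - q + 0.5*sigma^2) * T) / (sigma * sqrt(T)) = -0.06827792
d2 = d1 - sigma * sqrt(T) = -0.16354071
exp(-rT) = 0.97555377; exp(-qT) = 1.00000000
C = S_0 * exp(-qT) * N(d1) - K * exp(-rT) * N(d2)
N(d1) = 0.47278220; N(d2) = 0.43504636
C = 28.5400 * 1.00000000 * 0.47278220 - 29.5800 * 0.97555377 * 0.43504636 = 0.9391

Answer: Price = 0.9391


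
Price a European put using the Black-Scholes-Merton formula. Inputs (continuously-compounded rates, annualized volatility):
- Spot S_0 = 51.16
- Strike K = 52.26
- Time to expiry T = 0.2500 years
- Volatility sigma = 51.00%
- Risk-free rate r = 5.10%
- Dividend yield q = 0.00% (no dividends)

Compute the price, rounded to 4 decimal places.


Answer: Price = 5.4345

Derivation:
d1 = (ln(S/K) + (r - q + 0.5*sigma^2) * T) / (sigma * sqrt(T)) = 0.09407536
d2 = d1 - sigma * sqrt(T) = -0.16092464
exp(-rT) = 0.98733094; exp(-qT) = 1.00000000
P = K * exp(-rT) * N(-d2) - S_0 * exp(-qT) * N(-d1)
N(-d1) = 0.46252465; N(-d2) = 0.56392362
P = 52.2600 * 0.98733094 * 0.56392362 - 51.1600 * 1.00000000 * 0.46252465 = 5.4345


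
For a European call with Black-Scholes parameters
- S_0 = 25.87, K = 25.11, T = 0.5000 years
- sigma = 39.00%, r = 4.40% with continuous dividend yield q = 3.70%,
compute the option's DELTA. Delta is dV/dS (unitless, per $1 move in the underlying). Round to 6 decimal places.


d1 = 0.2587025331; d2 = -0.0170691116
phi(d1) = 0.3858131734; exp(-qT) = 0.9816700746; exp(-rT) = 0.9782402351
N(d1) = 0.6020676175
Delta = exp(-qT) * N(d1) = 0.9816700746 * 0.6020676175 = 0.591032

Answer: Delta = 0.591032


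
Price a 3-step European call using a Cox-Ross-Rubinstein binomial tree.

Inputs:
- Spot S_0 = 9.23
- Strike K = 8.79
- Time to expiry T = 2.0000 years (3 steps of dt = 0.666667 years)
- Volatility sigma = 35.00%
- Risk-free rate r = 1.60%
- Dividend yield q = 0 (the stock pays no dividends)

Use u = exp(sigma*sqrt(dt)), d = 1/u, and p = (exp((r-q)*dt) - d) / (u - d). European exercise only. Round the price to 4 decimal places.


dt = T/N = 0.666667
u = exp(sigma*sqrt(dt)) = 1.330791; d = 1/u = 0.751433
p = (exp((r-q)*dt) - d) / (u - d) = 0.447549
Discount per step: exp(-r*dt) = 0.989390
Stock lattice S(k, i) with i counting down-moves:
  k=0: S(0,0) = 9.2300
  k=1: S(1,0) = 12.2832; S(1,1) = 6.9357
  k=2: S(2,0) = 16.3464; S(2,1) = 9.2300; S(2,2) = 5.2117
  k=3: S(3,0) = 21.7536; S(3,1) = 12.2832; S(3,2) = 6.9357; S(3,3) = 3.9163
Terminal payoffs V(N, i) = max(S_T - K, 0):
  V(3,0) = 12.963626; V(3,1) = 3.493205; V(3,2) = 0.000000; V(3,3) = 0.000000
Backward induction: V(k, i) = exp(-r*dt) * [p * V(k+1, i) + (1-p) * V(k+1, i+1)].
  V(2,0) = exp(-r*dt) * [p*12.963626 + (1-p)*3.493205] = 7.649645
  V(2,1) = exp(-r*dt) * [p*3.493205 + (1-p)*0.000000] = 1.546791
  V(2,2) = exp(-r*dt) * [p*0.000000 + (1-p)*0.000000] = 0.000000
  V(1,0) = exp(-r*dt) * [p*7.649645 + (1-p)*1.546791] = 4.232724
  V(1,1) = exp(-r*dt) * [p*1.546791 + (1-p)*0.000000] = 0.684919
  V(0,0) = exp(-r*dt) * [p*4.232724 + (1-p)*0.684919] = 2.248620

Answer: Price = V(0,0) = 2.2486


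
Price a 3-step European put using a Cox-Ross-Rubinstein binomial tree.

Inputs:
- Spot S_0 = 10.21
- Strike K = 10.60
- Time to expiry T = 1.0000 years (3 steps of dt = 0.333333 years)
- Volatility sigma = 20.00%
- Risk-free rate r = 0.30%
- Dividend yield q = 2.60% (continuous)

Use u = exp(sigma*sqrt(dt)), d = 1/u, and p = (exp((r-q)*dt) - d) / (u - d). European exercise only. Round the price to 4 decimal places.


dt = T/N = 0.333333
u = exp(sigma*sqrt(dt)) = 1.122401; d = 1/u = 0.890947
p = (exp((r-q)*dt) - d) / (u - d) = 0.438167
Discount per step: exp(-r*dt) = 0.999000
Stock lattice S(k, i) with i counting down-moves:
  k=0: S(0,0) = 10.2100
  k=1: S(1,0) = 11.4597; S(1,1) = 9.0966
  k=2: S(2,0) = 12.8624; S(2,1) = 10.2100; S(2,2) = 8.1046
  k=3: S(3,0) = 14.4368; S(3,1) = 11.4597; S(3,2) = 9.0966; S(3,3) = 7.2207
Terminal payoffs V(N, i) = max(K - S_T, 0):
  V(3,0) = 0.000000; V(3,1) = 0.000000; V(3,2) = 1.503429; V(3,3) = 3.379260
Backward induction: V(k, i) = exp(-r*dt) * [p * V(k+1, i) + (1-p) * V(k+1, i+1)].
  V(2,0) = exp(-r*dt) * [p*0.000000 + (1-p)*0.000000] = 0.000000
  V(2,1) = exp(-r*dt) * [p*0.000000 + (1-p)*1.503429] = 0.843831
  V(2,2) = exp(-r*dt) * [p*1.503429 + (1-p)*3.379260] = 2.554776
  V(1,0) = exp(-r*dt) * [p*0.000000 + (1-p)*0.843831] = 0.473618
  V(1,1) = exp(-r*dt) * [p*0.843831 + (1-p)*2.554776] = 1.803292
  V(0,0) = exp(-r*dt) * [p*0.473618 + (1-p)*1.803292] = 1.219453

Answer: Price = V(0,0) = 1.2195


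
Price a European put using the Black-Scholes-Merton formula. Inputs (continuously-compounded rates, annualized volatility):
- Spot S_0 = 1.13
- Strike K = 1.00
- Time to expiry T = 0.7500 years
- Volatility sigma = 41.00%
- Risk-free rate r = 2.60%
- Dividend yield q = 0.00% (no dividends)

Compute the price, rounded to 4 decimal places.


d1 = (ln(S/K) + (r - q + 0.5*sigma^2) * T) / (sigma * sqrt(T)) = 0.57666064
d2 = d1 - sigma * sqrt(T) = 0.22159022
exp(-rT) = 0.98068890; exp(-qT) = 1.00000000
P = K * exp(-rT) * N(-d2) - S_0 * exp(-qT) * N(-d1)
N(-d1) = 0.28208436; N(-d2) = 0.41231645
P = 1.0000 * 0.98068890 * 0.41231645 - 1.1300 * 1.00000000 * 0.28208436 = 0.0856

Answer: Price = 0.0856


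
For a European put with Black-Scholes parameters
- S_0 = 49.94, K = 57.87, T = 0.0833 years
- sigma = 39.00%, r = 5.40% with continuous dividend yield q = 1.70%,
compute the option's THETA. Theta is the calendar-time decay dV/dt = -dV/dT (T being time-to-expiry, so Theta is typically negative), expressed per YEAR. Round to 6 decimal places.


Answer: Theta = -4.267122

Derivation:
d1 = -1.2256468136; d2 = -1.3382075972
phi(d1) = 0.1882388603; exp(-qT) = 0.9985849022; exp(-rT) = 0.9955119017
Theta = -S*exp(-qT)*phi(d1)*sigma/(2*sqrt(T)) + r*K*exp(-rT)*N(-d2) - q*S*exp(-qT)*N(-d1)
N(-d1) = 0.8898341935; N(-d2) = 0.9095856134; sqrt(T) = 0.2886173938
Term 1 = -49.9400 * 0.9985849022 * 0.1882388603 * 0.3900 / (2 * 0.2886173938) = -6.3424189925
Term 2 = 0.0540 * 57.8700 * 0.9955119017 * 0.9095856134 = 2.8296797142
Term 3 = -0.0170 * 49.9400 * 0.9985849022 * 0.8898341935 = -0.7543823959
Theta = -6.3424189925 + (2.8296797142) + (-0.7543823959) = -4.267122


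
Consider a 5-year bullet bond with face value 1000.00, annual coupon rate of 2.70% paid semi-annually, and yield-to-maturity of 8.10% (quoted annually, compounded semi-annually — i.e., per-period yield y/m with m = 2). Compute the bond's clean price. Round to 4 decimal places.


Coupon per period c = face * coupon_rate / m = 13.500000
Periods per year m = 2; per-period yield y/m = 0.040500
Number of cashflows N = 10
Cashflows (t years, CF_t, discount factor 1/(1+y/m)^(m*t), PV):
  t = 0.5000: CF_t = 13.500000, DF = 0.961076, PV = 12.974531
  t = 1.0000: CF_t = 13.500000, DF = 0.923668, PV = 12.469516
  t = 1.5000: CF_t = 13.500000, DF = 0.887715, PV = 11.984158
  t = 2.0000: CF_t = 13.500000, DF = 0.853162, PV = 11.517691
  t = 2.5000: CF_t = 13.500000, DF = 0.819954, PV = 11.069381
  t = 3.0000: CF_t = 13.500000, DF = 0.788039, PV = 10.638521
  t = 3.5000: CF_t = 13.500000, DF = 0.757365, PV = 10.224432
  t = 4.0000: CF_t = 13.500000, DF = 0.727886, PV = 9.826460
  t = 4.5000: CF_t = 13.500000, DF = 0.699554, PV = 9.443979
  t = 5.0000: CF_t = 1013.500000, DF = 0.672325, PV = 681.401221
Price P = sum_t PV_t = 781.549891

Answer: Price = 781.5499
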